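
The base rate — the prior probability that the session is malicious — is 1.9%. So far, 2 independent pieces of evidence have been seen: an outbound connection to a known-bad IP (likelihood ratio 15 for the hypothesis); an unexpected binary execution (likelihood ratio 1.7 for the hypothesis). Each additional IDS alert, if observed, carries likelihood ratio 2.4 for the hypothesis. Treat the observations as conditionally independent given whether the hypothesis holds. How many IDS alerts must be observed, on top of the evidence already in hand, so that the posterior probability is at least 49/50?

6

Prior odds = 0.019/0.981 = 19/981.
Combined Bayes factor of the evidence already in hand = 15 × 1.7 = 25.5.
Odds after that evidence = (19/981) × 25.5 = 323/654.
Target odds = 0.98/0.02 = 49.
Need 2.4ⁿ ≥ 49 ÷ (323/654) = 32046/323.
2.4⁵ = 79.62624 falls short of 32046/323 but 2.4⁶ = 2985984/15625 reaches it, so n = 6.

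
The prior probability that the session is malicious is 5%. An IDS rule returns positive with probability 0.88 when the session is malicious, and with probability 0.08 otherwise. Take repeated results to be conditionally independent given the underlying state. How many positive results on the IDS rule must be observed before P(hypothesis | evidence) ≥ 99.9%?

Prior odds = 0.05/0.95 = 1/19.
Likelihood ratio of a positive result = 0.88/0.08 = 11.
Target odds: 0.999 ÷ 0.001 = 999.
Need (1/19) × 11ⁿ ≥ 999, i.e. 11ⁿ ≥ 18981.
11⁴ = 14641 falls short of 18981 but 11⁵ = 161051 reaches it, so n = 5.

5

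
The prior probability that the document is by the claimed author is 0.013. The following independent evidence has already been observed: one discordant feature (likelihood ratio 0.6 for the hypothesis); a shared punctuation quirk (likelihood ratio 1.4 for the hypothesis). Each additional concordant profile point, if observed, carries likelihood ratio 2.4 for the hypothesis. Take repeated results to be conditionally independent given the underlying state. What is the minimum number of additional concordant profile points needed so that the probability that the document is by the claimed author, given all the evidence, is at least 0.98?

Prior odds = 0.013/0.987 = 13/987.
Combined Bayes factor of the evidence already in hand = 0.6 × 1.4 = 0.84.
Odds after that evidence = (13/987) × 0.84 = 13/1175.
Target odds = 0.98/0.02 = 49.
Need 2.4ⁿ ≥ 49 ÷ (13/1175) = 57575/13.
2.4⁹ ≈2641.81 falls short of 57575/13 but 2.4¹⁰ ≈6340.34 reaches it, so n = 10.

10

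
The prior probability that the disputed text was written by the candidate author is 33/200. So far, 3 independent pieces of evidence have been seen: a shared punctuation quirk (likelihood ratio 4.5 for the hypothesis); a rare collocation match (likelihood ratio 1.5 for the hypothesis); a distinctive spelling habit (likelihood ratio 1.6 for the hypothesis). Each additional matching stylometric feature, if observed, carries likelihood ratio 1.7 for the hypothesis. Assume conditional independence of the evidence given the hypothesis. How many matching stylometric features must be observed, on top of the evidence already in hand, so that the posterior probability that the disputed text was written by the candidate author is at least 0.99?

Prior odds = 0.165/0.835 = 33/167.
Combined Bayes factor of the evidence already in hand = 4.5 × 1.5 × 1.6 = 10.8.
Odds after that evidence = (33/167) × 10.8 = 1782/835.
Target odds = 0.99/0.01 = 99.
Need 1.7ⁿ ≥ 99 ÷ (1782/835) = 835/18.
1.7⁷ = 410338673/10000000 falls short of 835/18 but 1.7⁸ ≈69.7576 reaches it, so n = 8.

8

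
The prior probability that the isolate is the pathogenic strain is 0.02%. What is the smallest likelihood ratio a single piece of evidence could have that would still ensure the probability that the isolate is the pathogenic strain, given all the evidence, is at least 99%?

494901

Prior odds = 0.0002/0.9998 = 1/4999.
Target odds = 0.99/0.01 = 99.
Required Bayes factor = 99 ÷ (1/4999) = 494901.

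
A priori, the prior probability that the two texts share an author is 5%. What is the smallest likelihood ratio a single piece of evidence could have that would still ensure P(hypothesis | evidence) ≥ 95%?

361

Prior odds = 0.05/0.95 = 1/19.
Target odds = 0.95/0.05 = 19.
Required Bayes factor = 19 ÷ (1/19) = 361.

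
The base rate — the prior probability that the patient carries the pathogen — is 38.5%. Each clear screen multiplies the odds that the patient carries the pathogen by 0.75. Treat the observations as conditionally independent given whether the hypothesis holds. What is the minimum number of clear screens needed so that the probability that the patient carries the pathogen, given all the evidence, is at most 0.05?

9

Prior odds = 0.385/0.615 = 77/123.
Likelihood ratio per clear screen = 0.75.
Target odds: 0.05 ÷ 0.95 = 1/19.
Need (77/123) × 0.75ⁿ ≤ 1/19, i.e. 0.75ⁿ ≤ 123/1463.
0.75⁸ = 6561/65536 is still above 123/1463 but 0.75⁹ = 19683/262144 is at or below it, so n = 9.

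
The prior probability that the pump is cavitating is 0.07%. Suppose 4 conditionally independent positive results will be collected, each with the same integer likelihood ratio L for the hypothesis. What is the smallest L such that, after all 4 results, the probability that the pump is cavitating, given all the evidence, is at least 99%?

20

Prior odds = 0.0007/0.9993 = 7/9993.
Target odds = 0.99/0.01 = 99.
Need L⁴ ≥ 99 ÷ (7/9993) = 989307/7.
19⁴ = 130321 < 989307/7 ≤ 160000 = 20⁴, so L = 20.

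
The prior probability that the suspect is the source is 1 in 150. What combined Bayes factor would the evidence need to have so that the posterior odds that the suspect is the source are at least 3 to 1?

Prior odds = (1/150)/(149/150) = 1/149.
Target odds = 3.
Required Bayes factor = 3 ÷ (1/149) = 447.

447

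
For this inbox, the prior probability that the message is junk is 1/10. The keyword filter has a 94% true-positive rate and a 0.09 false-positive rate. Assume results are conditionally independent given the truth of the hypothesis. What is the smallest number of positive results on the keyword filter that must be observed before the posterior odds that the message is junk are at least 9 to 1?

Prior odds = 0.1/0.9 = 1/9.
Likelihood ratio of a positive result = 0.94/0.09 = 94/9.
Target odds = 9.
Require (94/9)ⁿ ≥ 9 ÷ (1/9) = 81.
(94/9)¹ = 94/9 falls short of 81 but (94/9)² = 8836/81 reaches it, so n = 2.

2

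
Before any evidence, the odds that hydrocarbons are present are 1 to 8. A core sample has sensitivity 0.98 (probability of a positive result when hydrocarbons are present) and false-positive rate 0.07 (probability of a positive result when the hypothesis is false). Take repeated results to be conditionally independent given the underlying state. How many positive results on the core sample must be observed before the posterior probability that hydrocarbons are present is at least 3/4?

2

Prior odds = 0.125.
Likelihood ratio of a positive result = 0.98/0.07 = 14.
Target odds: 0.75 ÷ 0.25 = 3.
Need 0.125 × 14ⁿ ≥ 3, i.e. 14ⁿ ≥ 24.
14¹ = 14 falls short of 24 but 14² = 196 reaches it, so n = 2.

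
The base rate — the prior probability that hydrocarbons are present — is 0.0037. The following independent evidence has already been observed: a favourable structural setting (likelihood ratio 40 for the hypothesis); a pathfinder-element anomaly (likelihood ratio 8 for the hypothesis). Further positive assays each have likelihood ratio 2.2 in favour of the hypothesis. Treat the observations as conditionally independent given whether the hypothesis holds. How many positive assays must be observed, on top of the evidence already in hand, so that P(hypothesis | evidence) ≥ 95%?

Prior odds = 0.0037/0.9963 = 37/9963.
Combined Bayes factor of the evidence already in hand = 40 × 8 = 320.
Odds after that evidence = (37/9963) × 320 = 11840/9963.
Target odds = 0.95/0.05 = 19.
Need 2.2ⁿ ≥ 19 ÷ (11840/9963) = 189297/11840.
2.2³ = 10.648 falls short of 189297/11840 but 2.2⁴ = 23.4256 reaches it, so n = 4.

4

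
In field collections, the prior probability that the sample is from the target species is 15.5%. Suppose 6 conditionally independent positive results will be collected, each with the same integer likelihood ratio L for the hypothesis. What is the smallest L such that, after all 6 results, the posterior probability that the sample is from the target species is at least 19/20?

Prior odds = 0.155/0.845 = 31/169.
Target odds = 0.95/0.05 = 19.
Need L⁶ ≥ 19 ÷ (31/169) = 3211/31.
2⁶ = 64 < 3211/31 ≤ 729 = 3⁶, so L = 3.

3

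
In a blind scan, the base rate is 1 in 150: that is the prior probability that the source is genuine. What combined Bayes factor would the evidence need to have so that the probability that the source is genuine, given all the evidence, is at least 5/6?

745

Prior odds = (1/150)/(149/150) = 1/149.
Target odds = (5/6)/(1/6) = 5.
Required Bayes factor = 5 ÷ (1/149) = 745.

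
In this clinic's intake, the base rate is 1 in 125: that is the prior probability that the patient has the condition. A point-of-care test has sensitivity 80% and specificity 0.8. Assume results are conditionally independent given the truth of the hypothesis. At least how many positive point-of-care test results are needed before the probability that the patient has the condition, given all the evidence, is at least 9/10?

6

Prior odds: 0.008 ÷ 0.992 = 1/124.
False-positive rate = 1 − 0.8 = 0.2; likelihood ratio of a positive = 0.8/0.2 = 4.
Target posterior odds = 0.9/0.1 = 9.
Require 4ⁿ ≥ 9 ÷ (1/124) = 1116.
4⁵ = 1024 falls short of 1116 but 4⁶ = 4096 reaches it, so n = 6.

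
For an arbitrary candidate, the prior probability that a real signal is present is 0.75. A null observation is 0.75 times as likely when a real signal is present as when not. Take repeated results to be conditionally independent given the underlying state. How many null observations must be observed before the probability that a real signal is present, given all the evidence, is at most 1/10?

Prior odds = 0.75/0.25 = 3.
Likelihood ratio per null observation = 0.75.
Target odds: 0.1 ÷ 0.9 = 1/9.
Require 0.75ⁿ ≤ 1/9 ÷ 3 = 1/27.
0.75¹¹ = 177147/4194304 is still above 1/27 but 0.75¹² = 531441/16777216 is at or below it, so n = 12.

12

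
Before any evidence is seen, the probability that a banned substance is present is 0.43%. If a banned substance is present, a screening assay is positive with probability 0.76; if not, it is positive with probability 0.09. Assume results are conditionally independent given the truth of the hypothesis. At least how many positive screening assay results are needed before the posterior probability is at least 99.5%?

Prior odds: 0.0043 ÷ 0.9957 = 43/9957.
Likelihood ratio of a positive = 0.76/0.09 = 76/9.
Target posterior odds = 0.995/0.005 = 199.
Require (76/9)ⁿ ≥ 199 ÷ (43/9957) = 1981443/43.
(76/9)⁵ ≈42939.3 falls short of 1981443/43 but (76/9)⁶ ≈362599 reaches it, so n = 6.

6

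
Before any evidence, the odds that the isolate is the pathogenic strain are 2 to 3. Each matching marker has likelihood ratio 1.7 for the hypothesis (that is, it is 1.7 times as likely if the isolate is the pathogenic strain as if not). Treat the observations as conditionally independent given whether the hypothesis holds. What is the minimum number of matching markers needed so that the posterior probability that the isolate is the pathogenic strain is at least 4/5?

Prior odds = 2/3.
Likelihood ratio per matching marker = 1.7.
Target odds: 0.8 ÷ 0.2 = 4.
Require 1.7ⁿ ≥ 4 ÷ (2/3) = 6.
1.7³ = 4.913 falls short of 6 but 1.7⁴ = 8.3521 reaches it, so n = 4.

4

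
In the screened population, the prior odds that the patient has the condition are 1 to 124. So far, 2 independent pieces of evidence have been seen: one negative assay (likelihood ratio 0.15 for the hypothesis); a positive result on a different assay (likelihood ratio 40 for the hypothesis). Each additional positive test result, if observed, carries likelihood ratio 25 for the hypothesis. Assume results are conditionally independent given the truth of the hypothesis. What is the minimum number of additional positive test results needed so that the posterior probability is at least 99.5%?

Prior odds = 1/124.
Combined Bayes factor of the evidence already in hand = 0.15 × 40 = 6.
Odds after that evidence = (1/124) × 6 = 3/62.
Target odds = 0.995/0.005 = 199.
Need 25ⁿ ≥ 199 ÷ (3/62) = 12338/3.
25² = 625 falls short of 12338/3 but 25³ = 15625 reaches it, so n = 3.

3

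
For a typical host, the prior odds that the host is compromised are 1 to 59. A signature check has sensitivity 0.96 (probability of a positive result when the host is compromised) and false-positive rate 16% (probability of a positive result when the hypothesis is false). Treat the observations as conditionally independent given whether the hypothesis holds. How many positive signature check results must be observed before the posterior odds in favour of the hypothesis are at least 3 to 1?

3

Prior odds = 1/59.
Likelihood ratio of a positive result = 0.96/0.16 = 6.
Target odds = 3.
Require 6ⁿ ≥ 3 ÷ (1/59) = 177.
6² = 36 falls short of 177 but 6³ = 216 reaches it, so n = 3.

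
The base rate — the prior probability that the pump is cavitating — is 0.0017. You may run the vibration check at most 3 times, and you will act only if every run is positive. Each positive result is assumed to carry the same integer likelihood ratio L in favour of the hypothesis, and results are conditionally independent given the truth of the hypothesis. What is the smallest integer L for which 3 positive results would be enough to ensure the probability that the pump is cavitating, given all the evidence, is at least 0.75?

Prior odds = 0.0017/0.9983 = 17/9983.
Target odds = 0.75/0.25 = 3.
Need L³ ≥ 3 ÷ (17/9983) = 29949/17.
12³ = 1728 < 29949/17 ≤ 2197 = 13³, so L = 13.

13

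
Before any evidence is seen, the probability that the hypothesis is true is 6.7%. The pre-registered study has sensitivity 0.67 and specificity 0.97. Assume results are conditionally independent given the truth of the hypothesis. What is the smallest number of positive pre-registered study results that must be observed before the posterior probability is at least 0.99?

Prior odds = 0.067/0.933 = 67/933.
False-positive rate = 1 − 0.97 = 0.03; likelihood ratio of a positive = 0.67/0.03 = 67/3.
Target odds: 0.99 ÷ 0.01 = 99.
Need (67/933) × (67/3)ⁿ ≥ 99, i.e. (67/3)ⁿ ≥ 92367/67.
(67/3)² = 4489/9 falls short of 92367/67 but (67/3)³ = 300763/27 reaches it, so n = 3.

3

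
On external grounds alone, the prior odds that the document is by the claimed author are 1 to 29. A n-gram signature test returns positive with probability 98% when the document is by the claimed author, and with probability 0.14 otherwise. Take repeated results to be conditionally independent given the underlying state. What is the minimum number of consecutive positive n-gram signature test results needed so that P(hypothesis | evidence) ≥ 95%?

Prior odds = 1/29.
Likelihood ratio of a positive result = 0.98/0.14 = 7.
Target posterior odds = 0.95/0.05 = 19.
Need (1/29) × 7ⁿ ≥ 19, i.e. 7ⁿ ≥ 551.
7³ = 343 falls short of 551 but 7⁴ = 2401 reaches it, so n = 4.

4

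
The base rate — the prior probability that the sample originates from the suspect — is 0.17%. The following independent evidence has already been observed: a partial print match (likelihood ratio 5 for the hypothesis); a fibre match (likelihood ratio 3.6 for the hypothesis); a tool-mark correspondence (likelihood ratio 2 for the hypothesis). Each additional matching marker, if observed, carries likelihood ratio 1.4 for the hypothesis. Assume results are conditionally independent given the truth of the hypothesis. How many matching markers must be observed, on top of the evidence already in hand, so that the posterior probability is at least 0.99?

Prior odds = 0.0017/0.9983 = 17/9983.
Combined Bayes factor of the evidence already in hand = 5 × 3.6 × 2 = 36.
Odds after that evidence = (17/9983) × 36 = 612/9983.
Target odds = 0.99/0.01 = 99.
Need 1.4ⁿ ≥ 99 ÷ (612/9983) = 109813/68.
1.4²¹ ≈1171.36 falls short of 109813/68 but 1.4²² ≈1639.9 reaches it, so n = 22.

22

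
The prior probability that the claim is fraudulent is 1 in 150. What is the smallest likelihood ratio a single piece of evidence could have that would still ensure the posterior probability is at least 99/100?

14751

Prior odds = (1/150)/(149/150) = 1/149.
Target odds = 0.99/0.01 = 99.
Required Bayes factor = 99 ÷ (1/149) = 14751.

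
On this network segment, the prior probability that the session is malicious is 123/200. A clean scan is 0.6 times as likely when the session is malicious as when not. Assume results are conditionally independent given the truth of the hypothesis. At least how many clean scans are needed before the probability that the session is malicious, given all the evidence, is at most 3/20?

5

Prior odds: 0.615 ÷ 0.385 = 123/77.
Likelihood ratio per clean scan = 0.6.
Target odds: 0.15 ÷ 0.85 = 3/17.
Need (123/77) × 0.6ⁿ ≤ 3/17, i.e. 0.6ⁿ ≤ 77/697.
0.6⁴ = 0.1296 is still above 77/697 but 0.6⁵ = 0.07776 is at or below it, so n = 5.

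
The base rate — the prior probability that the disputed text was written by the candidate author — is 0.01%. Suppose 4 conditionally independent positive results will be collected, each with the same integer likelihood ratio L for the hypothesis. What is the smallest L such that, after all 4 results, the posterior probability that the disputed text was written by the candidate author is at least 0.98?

Prior odds = 0.0001/0.9999 = 1/9999.
Target odds = 0.98/0.02 = 49.
Need L⁴ ≥ 49 ÷ (1/9999) = 489951.
26⁴ = 456976 < 489951 ≤ 531441 = 27⁴, so L = 27.

27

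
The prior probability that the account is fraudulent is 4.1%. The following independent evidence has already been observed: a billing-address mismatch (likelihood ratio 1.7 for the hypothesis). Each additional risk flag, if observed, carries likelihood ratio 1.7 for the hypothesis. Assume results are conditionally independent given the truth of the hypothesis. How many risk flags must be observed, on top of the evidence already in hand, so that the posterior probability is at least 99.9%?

Prior odds = 0.041/0.959 = 41/959.
Bayes factor of the evidence already in hand = 1.7.
Odds after that evidence = (41/959) × 1.7 = 697/9590.
Target odds = 0.999/0.001 = 999.
Need 1.7ⁿ ≥ 999 ÷ (697/9590) = 9580410/697.
1.7¹⁷ ≈8272.4 falls short of 9580410/697 but 1.7¹⁸ ≈14063.1 reaches it, so n = 18.

18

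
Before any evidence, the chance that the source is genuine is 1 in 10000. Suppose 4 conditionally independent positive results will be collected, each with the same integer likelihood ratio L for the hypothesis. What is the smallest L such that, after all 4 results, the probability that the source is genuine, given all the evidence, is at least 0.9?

Prior odds = 0.0001/0.9999 = 1/9999.
Target odds = 0.9/0.1 = 9.
Need L⁴ ≥ 9 ÷ (1/9999) = 89991.
17⁴ = 83521 < 89991 ≤ 104976 = 18⁴, so L = 18.

18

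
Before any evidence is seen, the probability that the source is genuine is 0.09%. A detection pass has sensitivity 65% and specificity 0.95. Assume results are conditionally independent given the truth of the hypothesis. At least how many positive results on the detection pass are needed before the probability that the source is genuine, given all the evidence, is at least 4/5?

4

Prior odds: 0.0009 ÷ 0.9991 = 9/9991.
False-positive rate = 1 − 0.95 = 0.05; likelihood ratio of a positive = 0.65/0.05 = 13.
Target posterior odds = 0.8/0.2 = 4.
Require 13ⁿ ≥ 4 ÷ (9/9991) = 39964/9.
13³ = 2197 falls short of 39964/9 but 13⁴ = 28561 reaches it, so n = 4.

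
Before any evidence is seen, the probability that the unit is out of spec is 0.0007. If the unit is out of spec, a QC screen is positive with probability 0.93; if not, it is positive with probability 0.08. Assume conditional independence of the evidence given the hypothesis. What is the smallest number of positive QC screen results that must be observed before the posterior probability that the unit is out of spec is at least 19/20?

5

Prior odds = 0.0007/0.9993 = 7/9993.
Likelihood ratio of a positive = 0.93/0.08 = 11.625.
Target posterior odds = 0.95/0.05 = 19.
Need (7/9993) × 11.625ⁿ ≥ 19, i.e. 11.625ⁿ ≥ 189867/7.
11.625⁴ = 74805201/4096 falls short of 189867/7 but 11.625⁵ ≈212307 reaches it, so n = 5.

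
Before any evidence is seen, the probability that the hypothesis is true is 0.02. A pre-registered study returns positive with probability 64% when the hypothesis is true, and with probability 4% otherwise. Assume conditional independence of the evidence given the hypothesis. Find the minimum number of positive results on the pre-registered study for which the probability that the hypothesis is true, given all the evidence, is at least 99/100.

4

Prior odds: 0.02 ÷ 0.98 = 1/49.
Likelihood ratio of a positive result = 0.64/0.04 = 16.
Target odds: 0.99 ÷ 0.01 = 99.
Need (1/49) × 16ⁿ ≥ 99, i.e. 16ⁿ ≥ 4851.
16³ = 4096 falls short of 4851 but 16⁴ = 65536 reaches it, so n = 4.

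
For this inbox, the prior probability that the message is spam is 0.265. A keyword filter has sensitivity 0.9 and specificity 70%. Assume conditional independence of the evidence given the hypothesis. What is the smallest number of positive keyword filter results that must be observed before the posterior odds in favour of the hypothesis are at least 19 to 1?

Prior odds = 0.265/0.735 = 53/147.
False-positive rate = 1 − 0.7 = 0.3; likelihood ratio of a positive = 0.9/0.3 = 3.
Target odds = 19.
Need (53/147) × 3ⁿ ≥ 19, i.e. 3ⁿ ≥ 2793/53.
3³ = 27 falls short of 2793/53 but 3⁴ = 81 reaches it, so n = 4.

4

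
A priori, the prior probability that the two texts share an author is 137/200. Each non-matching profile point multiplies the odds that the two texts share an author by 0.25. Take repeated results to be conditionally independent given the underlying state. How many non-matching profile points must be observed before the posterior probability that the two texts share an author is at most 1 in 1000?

Prior odds = 0.685/0.315 = 137/63.
Likelihood ratio per non-matching profile point = 0.25.
Target odds: 0.001 ÷ 0.999 = 1/999.
Need (137/63) × 0.25ⁿ ≤ 1/999, i.e. 0.25ⁿ ≤ 7/15207.
0.25⁵ = 1/1024 is still above 7/15207 but 0.25⁶ = 1/4096 is at or below it, so n = 6.

6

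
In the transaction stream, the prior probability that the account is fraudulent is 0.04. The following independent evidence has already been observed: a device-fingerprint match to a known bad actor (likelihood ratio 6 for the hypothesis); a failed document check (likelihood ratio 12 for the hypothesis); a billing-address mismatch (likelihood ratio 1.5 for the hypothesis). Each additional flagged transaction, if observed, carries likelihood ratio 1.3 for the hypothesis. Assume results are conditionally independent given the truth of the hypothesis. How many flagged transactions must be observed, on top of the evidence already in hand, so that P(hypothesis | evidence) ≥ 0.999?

21

Prior odds = 0.04/0.96 = 1/24.
Combined Bayes factor of the evidence already in hand = 6 × 12 × 1.5 = 108.
Odds after that evidence = (1/24) × 108 = 4.5.
Target odds = 0.999/0.001 = 999.
Need 1.3ⁿ ≥ 999 ÷ 4.5 = 222.
1.3²⁰ ≈190.05 falls short of 222 but 1.3²¹ ≈247.065 reaches it, so n = 21.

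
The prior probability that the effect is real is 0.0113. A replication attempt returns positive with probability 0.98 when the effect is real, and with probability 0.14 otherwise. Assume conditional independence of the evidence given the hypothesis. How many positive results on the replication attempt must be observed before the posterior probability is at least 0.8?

Prior odds = 0.0113/0.9887 = 113/9887.
Likelihood ratio of a positive result = 0.98/0.14 = 7.
Target odds: 0.8 ÷ 0.2 = 4.
Require 7ⁿ ≥ 4 ÷ (113/9887) = 39548/113.
7³ = 343 falls short of 39548/113 but 7⁴ = 2401 reaches it, so n = 4.

4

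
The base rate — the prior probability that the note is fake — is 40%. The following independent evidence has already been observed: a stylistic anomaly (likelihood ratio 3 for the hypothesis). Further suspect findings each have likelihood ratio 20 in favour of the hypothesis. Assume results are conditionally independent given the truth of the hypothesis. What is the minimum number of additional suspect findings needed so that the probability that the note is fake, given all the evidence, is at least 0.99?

2

Prior odds = 0.4/0.6 = 2/3.
Bayes factor of the evidence already in hand = 3.
Odds after that evidence = (2/3) × 3 = 2.
Target odds = 0.99/0.01 = 99.
Need 20ⁿ ≥ 99 ÷ 2 = 49.5.
20¹ = 20 falls short of 49.5 but 20² = 400 reaches it, so n = 2.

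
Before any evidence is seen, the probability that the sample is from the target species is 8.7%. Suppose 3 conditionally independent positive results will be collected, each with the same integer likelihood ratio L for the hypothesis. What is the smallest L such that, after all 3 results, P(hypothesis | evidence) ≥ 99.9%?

22

Prior odds = 0.087/0.913 = 87/913.
Target odds = 0.999/0.001 = 999.
Need L³ ≥ 999 ÷ (87/913) = 304029/29.
21³ = 9261 < 304029/29 ≤ 10648 = 22³, so L = 22.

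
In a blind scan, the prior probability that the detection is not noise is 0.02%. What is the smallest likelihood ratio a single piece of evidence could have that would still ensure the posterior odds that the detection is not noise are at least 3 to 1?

Prior odds = 0.0002/0.9998 = 1/4999.
Target odds = 3.
Required Bayes factor = 3 ÷ (1/4999) = 14997.

14997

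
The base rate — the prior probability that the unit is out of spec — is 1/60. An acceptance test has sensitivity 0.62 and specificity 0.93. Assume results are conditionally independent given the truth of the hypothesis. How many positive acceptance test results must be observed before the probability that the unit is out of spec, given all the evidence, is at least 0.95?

4

Prior odds = (1/60)/(59/60) = 1/59.
False-positive rate = 1 − 0.93 = 0.07; likelihood ratio of a positive = 0.62/0.07 = 62/7.
Target posterior odds = 0.95/0.05 = 19.
Require (62/7)ⁿ ≥ 19 ÷ (1/59) = 1121.
(62/7)³ = 238328/343 falls short of 1121 but (62/7)⁴ = 14776336/2401 reaches it, so n = 4.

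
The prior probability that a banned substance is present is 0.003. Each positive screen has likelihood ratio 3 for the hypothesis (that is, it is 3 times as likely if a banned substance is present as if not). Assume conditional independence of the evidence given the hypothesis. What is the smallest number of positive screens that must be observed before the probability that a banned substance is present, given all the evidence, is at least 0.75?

7

Prior odds = 0.003/0.997 = 3/997.
Likelihood ratio per positive screen = 3.
Target odds: 0.75 ÷ 0.25 = 3.
Need (3/997) × 3ⁿ ≥ 3, i.e. 3ⁿ ≥ 997.
3⁶ = 729 falls short of 997 but 3⁷ = 2187 reaches it, so n = 7.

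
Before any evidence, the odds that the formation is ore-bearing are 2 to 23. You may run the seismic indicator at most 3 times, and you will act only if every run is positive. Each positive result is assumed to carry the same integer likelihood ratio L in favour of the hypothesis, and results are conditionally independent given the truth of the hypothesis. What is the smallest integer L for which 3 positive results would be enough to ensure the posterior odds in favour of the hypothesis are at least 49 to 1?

Prior odds = 2/23.
Target odds = 49.
Need L³ ≥ 49 ÷ (2/23) = 563.5.
8³ = 512 < 563.5 ≤ 729 = 9³, so L = 9.

9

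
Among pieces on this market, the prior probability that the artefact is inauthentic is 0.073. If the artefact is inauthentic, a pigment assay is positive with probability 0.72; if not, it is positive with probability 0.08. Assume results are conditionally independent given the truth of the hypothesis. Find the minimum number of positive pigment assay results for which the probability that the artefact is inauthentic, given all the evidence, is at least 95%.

Prior odds: 0.073 ÷ 0.927 = 73/927.
Likelihood ratio of a positive = 0.72/0.08 = 9.
Target odds: 0.95 ÷ 0.05 = 19.
Need (73/927) × 9ⁿ ≥ 19, i.e. 9ⁿ ≥ 17613/73.
9² = 81 falls short of 17613/73 but 9³ = 729 reaches it, so n = 3.

3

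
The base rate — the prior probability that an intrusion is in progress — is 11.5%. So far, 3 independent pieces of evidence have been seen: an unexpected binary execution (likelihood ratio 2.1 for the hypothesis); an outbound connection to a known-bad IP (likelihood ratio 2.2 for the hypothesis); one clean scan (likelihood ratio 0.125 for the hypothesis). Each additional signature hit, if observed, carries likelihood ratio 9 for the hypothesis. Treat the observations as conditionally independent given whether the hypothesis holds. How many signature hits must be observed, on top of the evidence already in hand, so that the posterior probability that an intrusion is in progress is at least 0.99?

4

Prior odds = 0.115/0.885 = 23/177.
Combined Bayes factor of the evidence already in hand = 2.1 × 2.2 × 0.125 = 0.5775.
Odds after that evidence = (23/177) × 0.5775 = 1771/23600.
Target odds = 0.99/0.01 = 99.
Need 9ⁿ ≥ 99 ÷ (1771/23600) = 212400/161.
9³ = 729 falls short of 212400/161 but 9⁴ = 6561 reaches it, so n = 4.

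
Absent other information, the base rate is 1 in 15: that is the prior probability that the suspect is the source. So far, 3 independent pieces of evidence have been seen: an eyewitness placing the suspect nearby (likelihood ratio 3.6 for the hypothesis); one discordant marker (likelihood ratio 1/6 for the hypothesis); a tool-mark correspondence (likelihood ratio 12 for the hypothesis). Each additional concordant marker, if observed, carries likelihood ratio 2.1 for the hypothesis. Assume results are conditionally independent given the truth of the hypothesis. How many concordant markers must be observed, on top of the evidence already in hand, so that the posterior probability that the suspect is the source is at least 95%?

5

Prior odds = (1/15)/(14/15) = 1/14.
Combined Bayes factor of the evidence already in hand = 3.6 × (1/6) × 12 = 7.2.
Odds after that evidence = (1/14) × 7.2 = 18/35.
Target odds = 0.95/0.05 = 19.
Need 2.1ⁿ ≥ 19 ÷ (18/35) = 665/18.
2.1⁴ = 19.4481 falls short of 665/18 but 2.1⁵ = 4084101/100000 reaches it, so n = 5.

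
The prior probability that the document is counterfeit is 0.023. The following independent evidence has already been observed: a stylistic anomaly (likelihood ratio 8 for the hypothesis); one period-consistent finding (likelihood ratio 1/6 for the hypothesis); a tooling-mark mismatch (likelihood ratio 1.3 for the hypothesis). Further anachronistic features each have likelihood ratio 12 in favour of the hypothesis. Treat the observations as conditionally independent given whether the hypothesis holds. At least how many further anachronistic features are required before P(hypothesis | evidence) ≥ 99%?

Prior odds = 0.023/0.977 = 23/977.
Combined Bayes factor of the evidence already in hand = 8 × (1/6) × 1.3 = 26/15.
Odds after that evidence = (23/977) × 26/15 = 598/14655.
Target odds = 0.99/0.01 = 99.
Need 12ⁿ ≥ 99 ÷ (598/14655) = 1450845/598.
12³ = 1728 falls short of 1450845/598 but 12⁴ = 20736 reaches it, so n = 4.

4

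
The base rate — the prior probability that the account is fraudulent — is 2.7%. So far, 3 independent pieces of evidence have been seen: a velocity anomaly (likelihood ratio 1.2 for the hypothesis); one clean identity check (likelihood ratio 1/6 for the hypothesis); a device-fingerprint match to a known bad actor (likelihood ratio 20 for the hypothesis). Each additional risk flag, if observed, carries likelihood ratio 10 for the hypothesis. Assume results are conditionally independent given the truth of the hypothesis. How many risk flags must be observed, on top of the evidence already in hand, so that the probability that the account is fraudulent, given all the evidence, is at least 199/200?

4

Prior odds = 0.027/0.973 = 27/973.
Combined Bayes factor of the evidence already in hand = 1.2 × (1/6) × 20 = 4.
Odds after that evidence = (27/973) × 4 = 108/973.
Target odds = 0.995/0.005 = 199.
Need 10ⁿ ≥ 199 ÷ (108/973) = 193627/108.
10³ = 1000 falls short of 193627/108 but 10⁴ = 10000 reaches it, so n = 4.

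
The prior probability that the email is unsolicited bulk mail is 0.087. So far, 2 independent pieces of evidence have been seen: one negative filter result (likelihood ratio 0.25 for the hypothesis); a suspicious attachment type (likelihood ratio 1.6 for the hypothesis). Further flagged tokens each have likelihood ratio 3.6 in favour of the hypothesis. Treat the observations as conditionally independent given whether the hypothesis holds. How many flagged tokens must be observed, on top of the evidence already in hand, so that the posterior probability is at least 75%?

4

Prior odds = 0.087/0.913 = 87/913.
Combined Bayes factor of the evidence already in hand = 0.25 × 1.6 = 0.4.
Odds after that evidence = (87/913) × 0.4 = 174/4565.
Target odds = 0.75/0.25 = 3.
Need 3.6ⁿ ≥ 3 ÷ (174/4565) = 4565/58.
3.6³ = 46.656 falls short of 4565/58 but 3.6⁴ = 167.9616 reaches it, so n = 4.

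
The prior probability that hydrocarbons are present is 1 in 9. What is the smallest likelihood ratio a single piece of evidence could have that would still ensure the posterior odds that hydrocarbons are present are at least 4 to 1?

32

Prior odds = (1/9)/(8/9) = 0.125.
Target odds = 4.
Required Bayes factor = 4 ÷ 0.125 = 32.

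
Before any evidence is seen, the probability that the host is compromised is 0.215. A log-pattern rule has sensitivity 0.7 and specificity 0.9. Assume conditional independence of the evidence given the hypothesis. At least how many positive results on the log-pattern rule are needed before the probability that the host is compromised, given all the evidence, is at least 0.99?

Prior odds: 0.215 ÷ 0.785 = 43/157.
False-positive rate = 1 − 0.9 = 0.1; likelihood ratio of a positive = 0.7/0.1 = 7.
Target posterior odds = 0.99/0.01 = 99.
Require 7ⁿ ≥ 99 ÷ (43/157) = 15543/43.
7³ = 343 falls short of 15543/43 but 7⁴ = 2401 reaches it, so n = 4.

4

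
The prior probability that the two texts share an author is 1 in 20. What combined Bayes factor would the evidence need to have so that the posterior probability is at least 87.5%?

Prior odds = 0.05/0.95 = 1/19.
Target odds = 0.875/0.125 = 7.
Required Bayes factor = 7 ÷ (1/19) = 133.

133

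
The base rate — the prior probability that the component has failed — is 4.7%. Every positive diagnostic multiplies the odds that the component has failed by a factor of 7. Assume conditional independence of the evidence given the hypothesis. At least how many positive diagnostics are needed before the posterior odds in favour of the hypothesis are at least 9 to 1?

3

Prior odds: 0.047 ÷ 0.953 = 47/953.
Likelihood ratio per positive diagnostic = 7.
Target odds = 9.
Require 7ⁿ ≥ 9 ÷ (47/953) = 8577/47.
7² = 49 falls short of 8577/47 but 7³ = 343 reaches it, so n = 3.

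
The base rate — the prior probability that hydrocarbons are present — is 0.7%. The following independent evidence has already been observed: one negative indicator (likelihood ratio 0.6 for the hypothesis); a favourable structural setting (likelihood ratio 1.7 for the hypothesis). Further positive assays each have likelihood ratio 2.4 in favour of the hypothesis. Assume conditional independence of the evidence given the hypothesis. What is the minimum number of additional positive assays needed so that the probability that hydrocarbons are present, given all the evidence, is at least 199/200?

12

Prior odds = 0.007/0.993 = 7/993.
Combined Bayes factor of the evidence already in hand = 0.6 × 1.7 = 1.02.
Odds after that evidence = (7/993) × 1.02 = 119/16550.
Target odds = 0.995/0.005 = 199.
Need 2.4ⁿ ≥ 199 ÷ (119/16550) = 3293450/119.
2.4¹¹ ≈15216.8 falls short of 3293450/119 but 2.4¹² ≈36520.3 reaches it, so n = 12.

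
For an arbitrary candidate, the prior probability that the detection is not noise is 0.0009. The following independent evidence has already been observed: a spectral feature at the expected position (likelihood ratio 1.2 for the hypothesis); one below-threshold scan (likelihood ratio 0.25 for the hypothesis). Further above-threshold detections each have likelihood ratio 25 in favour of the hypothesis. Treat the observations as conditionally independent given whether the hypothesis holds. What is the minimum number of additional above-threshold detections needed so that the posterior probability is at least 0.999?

5

Prior odds = 0.0009/0.9991 = 9/9991.
Combined Bayes factor of the evidence already in hand = 1.2 × 0.25 = 0.3.
Odds after that evidence = (9/9991) × 0.3 = 27/99910.
Target odds = 0.999/0.001 = 999.
Need 25ⁿ ≥ 999 ÷ (27/99910) = 3696670.
25⁴ = 390625 falls short of 3696670 but 25⁵ = 9765625 reaches it, so n = 5.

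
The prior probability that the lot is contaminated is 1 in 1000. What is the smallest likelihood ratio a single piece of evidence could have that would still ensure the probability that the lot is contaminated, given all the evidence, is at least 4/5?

3996

Prior odds = 0.001/0.999 = 1/999.
Target odds = 0.8/0.2 = 4.
Required Bayes factor = 4 ÷ (1/999) = 3996.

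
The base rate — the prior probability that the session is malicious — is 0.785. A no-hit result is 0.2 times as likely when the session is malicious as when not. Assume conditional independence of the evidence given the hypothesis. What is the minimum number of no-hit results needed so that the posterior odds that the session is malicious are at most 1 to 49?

4

Prior odds: 0.785 ÷ 0.215 = 157/43.
Likelihood ratio per no-hit result = 0.2.
Target odds = 1/49.
Require 0.2ⁿ ≤ 1/49 ÷ (157/43) = 43/7693.
0.2³ = 0.008 is still above 43/7693 but 0.2⁴ = 0.0016 is at or below it, so n = 4.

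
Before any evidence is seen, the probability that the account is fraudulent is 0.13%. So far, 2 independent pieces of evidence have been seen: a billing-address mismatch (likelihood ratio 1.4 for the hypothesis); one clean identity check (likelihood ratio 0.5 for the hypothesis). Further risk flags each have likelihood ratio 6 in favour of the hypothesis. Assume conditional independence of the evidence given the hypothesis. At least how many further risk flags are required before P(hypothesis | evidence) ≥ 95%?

Prior odds = 0.0013/0.9987 = 13/9987.
Combined Bayes factor of the evidence already in hand = 1.4 × 0.5 = 0.7.
Odds after that evidence = (13/9987) × 0.7 = 91/99870.
Target odds = 0.95/0.05 = 19.
Need 6ⁿ ≥ 19 ÷ (91/99870) = 1897530/91.
6⁵ = 7776 falls short of 1897530/91 but 6⁶ = 46656 reaches it, so n = 6.

6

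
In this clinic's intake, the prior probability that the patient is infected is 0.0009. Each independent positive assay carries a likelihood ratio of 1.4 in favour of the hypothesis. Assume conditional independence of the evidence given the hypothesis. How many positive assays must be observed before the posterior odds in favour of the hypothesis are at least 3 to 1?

25

Prior odds = 0.0009/0.9991 = 9/9991.
Likelihood ratio per positive assay = 1.4.
Target odds = 3.
Need (9/9991) × 1.4ⁿ ≥ 3, i.e. 1.4ⁿ ≥ 9991/3.
1.4²⁴ ≈3214.2 falls short of 9991/3 but 1.4²⁵ ≈4499.88 reaches it, so n = 25.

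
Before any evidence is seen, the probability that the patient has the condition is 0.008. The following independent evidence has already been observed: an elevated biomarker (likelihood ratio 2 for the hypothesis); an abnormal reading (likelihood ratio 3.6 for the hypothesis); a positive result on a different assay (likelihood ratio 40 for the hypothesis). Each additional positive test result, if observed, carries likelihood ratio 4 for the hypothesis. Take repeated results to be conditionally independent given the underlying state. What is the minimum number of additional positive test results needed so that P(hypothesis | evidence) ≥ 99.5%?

Prior odds = 0.008/0.992 = 1/124.
Combined Bayes factor of the evidence already in hand = 2 × 3.6 × 40 = 288.
Odds after that evidence = (1/124) × 288 = 72/31.
Target odds = 0.995/0.005 = 199.
Need 4ⁿ ≥ 199 ÷ (72/31) = 6169/72.
4³ = 64 falls short of 6169/72 but 4⁴ = 256 reaches it, so n = 4.

4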